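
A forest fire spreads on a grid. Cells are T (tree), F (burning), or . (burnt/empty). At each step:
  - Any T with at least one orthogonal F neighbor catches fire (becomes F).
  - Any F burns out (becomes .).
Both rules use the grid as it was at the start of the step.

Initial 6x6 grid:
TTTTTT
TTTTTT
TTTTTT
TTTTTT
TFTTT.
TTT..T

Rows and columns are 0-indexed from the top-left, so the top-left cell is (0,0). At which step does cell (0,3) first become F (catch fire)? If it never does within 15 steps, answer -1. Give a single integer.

Step 1: cell (0,3)='T' (+4 fires, +1 burnt)
Step 2: cell (0,3)='T' (+6 fires, +4 burnt)
Step 3: cell (0,3)='T' (+5 fires, +6 burnt)
Step 4: cell (0,3)='T' (+5 fires, +5 burnt)
Step 5: cell (0,3)='T' (+5 fires, +5 burnt)
Step 6: cell (0,3)='F' (+3 fires, +5 burnt)
  -> target ignites at step 6
Step 7: cell (0,3)='.' (+2 fires, +3 burnt)
Step 8: cell (0,3)='.' (+1 fires, +2 burnt)
Step 9: cell (0,3)='.' (+0 fires, +1 burnt)
  fire out at step 9

6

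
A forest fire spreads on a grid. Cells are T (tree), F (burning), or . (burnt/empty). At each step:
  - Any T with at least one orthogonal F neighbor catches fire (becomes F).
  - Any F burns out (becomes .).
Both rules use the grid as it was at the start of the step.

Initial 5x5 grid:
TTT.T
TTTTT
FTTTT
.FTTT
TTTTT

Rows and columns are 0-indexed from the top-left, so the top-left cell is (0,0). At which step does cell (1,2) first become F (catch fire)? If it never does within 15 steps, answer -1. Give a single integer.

Step 1: cell (1,2)='T' (+4 fires, +2 burnt)
Step 2: cell (1,2)='T' (+6 fires, +4 burnt)
Step 3: cell (1,2)='F' (+5 fires, +6 burnt)
  -> target ignites at step 3
Step 4: cell (1,2)='.' (+4 fires, +5 burnt)
Step 5: cell (1,2)='.' (+1 fires, +4 burnt)
Step 6: cell (1,2)='.' (+1 fires, +1 burnt)
Step 7: cell (1,2)='.' (+0 fires, +1 burnt)
  fire out at step 7

3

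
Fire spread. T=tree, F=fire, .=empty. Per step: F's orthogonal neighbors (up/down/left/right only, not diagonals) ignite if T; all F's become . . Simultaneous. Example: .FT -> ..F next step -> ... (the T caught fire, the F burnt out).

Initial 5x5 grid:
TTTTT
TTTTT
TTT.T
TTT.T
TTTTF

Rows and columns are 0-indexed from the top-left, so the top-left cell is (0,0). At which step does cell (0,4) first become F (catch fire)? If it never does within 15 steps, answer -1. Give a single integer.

Step 1: cell (0,4)='T' (+2 fires, +1 burnt)
Step 2: cell (0,4)='T' (+2 fires, +2 burnt)
Step 3: cell (0,4)='T' (+3 fires, +2 burnt)
Step 4: cell (0,4)='F' (+5 fires, +3 burnt)
  -> target ignites at step 4
Step 5: cell (0,4)='.' (+4 fires, +5 burnt)
Step 6: cell (0,4)='.' (+3 fires, +4 burnt)
Step 7: cell (0,4)='.' (+2 fires, +3 burnt)
Step 8: cell (0,4)='.' (+1 fires, +2 burnt)
Step 9: cell (0,4)='.' (+0 fires, +1 burnt)
  fire out at step 9

4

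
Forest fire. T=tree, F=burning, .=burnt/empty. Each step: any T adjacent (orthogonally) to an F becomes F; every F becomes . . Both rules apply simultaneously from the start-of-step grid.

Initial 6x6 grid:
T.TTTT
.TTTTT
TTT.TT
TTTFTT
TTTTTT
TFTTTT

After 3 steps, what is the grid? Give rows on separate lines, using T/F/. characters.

Step 1: 6 trees catch fire, 2 burn out
  T.TTTT
  .TTTTT
  TTT.TT
  TTF.FT
  TFTFTT
  F.FTTT
Step 2: 8 trees catch fire, 6 burn out
  T.TTTT
  .TTTTT
  TTF.FT
  TF...F
  F.F.FT
  ...FTT
Step 3: 7 trees catch fire, 8 burn out
  T.TTTT
  .TFTFT
  TF...F
  F.....
  .....F
  ....FT

T.TTTT
.TFTFT
TF...F
F.....
.....F
....FT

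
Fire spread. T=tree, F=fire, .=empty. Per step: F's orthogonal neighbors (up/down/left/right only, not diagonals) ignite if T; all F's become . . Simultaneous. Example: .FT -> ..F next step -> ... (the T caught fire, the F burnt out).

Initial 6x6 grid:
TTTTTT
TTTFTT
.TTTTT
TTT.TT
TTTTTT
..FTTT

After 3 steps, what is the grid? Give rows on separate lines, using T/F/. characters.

Step 1: 6 trees catch fire, 2 burn out
  TTTFTT
  TTF.FT
  .TTFTT
  TTT.TT
  TTFTTT
  ...FTT
Step 2: 10 trees catch fire, 6 burn out
  TTF.FT
  TF...F
  .TF.FT
  TTF.TT
  TF.FTT
  ....FT
Step 3: 10 trees catch fire, 10 burn out
  TF...F
  F.....
  .F...F
  TF..FT
  F...FT
  .....F

TF...F
F.....
.F...F
TF..FT
F...FT
.....F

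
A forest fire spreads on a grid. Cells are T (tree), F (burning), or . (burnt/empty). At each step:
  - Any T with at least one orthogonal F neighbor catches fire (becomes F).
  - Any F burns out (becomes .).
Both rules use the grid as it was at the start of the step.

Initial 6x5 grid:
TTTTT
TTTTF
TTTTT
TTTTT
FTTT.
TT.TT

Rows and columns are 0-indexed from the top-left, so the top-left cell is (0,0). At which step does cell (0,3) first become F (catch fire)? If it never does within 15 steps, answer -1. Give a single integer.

Step 1: cell (0,3)='T' (+6 fires, +2 burnt)
Step 2: cell (0,3)='F' (+8 fires, +6 burnt)
  -> target ignites at step 2
Step 3: cell (0,3)='.' (+8 fires, +8 burnt)
Step 4: cell (0,3)='.' (+3 fires, +8 burnt)
Step 5: cell (0,3)='.' (+1 fires, +3 burnt)
Step 6: cell (0,3)='.' (+0 fires, +1 burnt)
  fire out at step 6

2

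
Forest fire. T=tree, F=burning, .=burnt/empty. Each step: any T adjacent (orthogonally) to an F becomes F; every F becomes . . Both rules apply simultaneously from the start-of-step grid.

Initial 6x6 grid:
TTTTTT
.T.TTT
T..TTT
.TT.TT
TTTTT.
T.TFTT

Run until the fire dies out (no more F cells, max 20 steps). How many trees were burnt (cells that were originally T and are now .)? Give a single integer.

Answer: 26

Derivation:
Step 1: +3 fires, +1 burnt (F count now 3)
Step 2: +3 fires, +3 burnt (F count now 3)
Step 3: +3 fires, +3 burnt (F count now 3)
Step 4: +4 fires, +3 burnt (F count now 4)
Step 5: +4 fires, +4 burnt (F count now 4)
Step 6: +3 fires, +4 burnt (F count now 3)
Step 7: +2 fires, +3 burnt (F count now 2)
Step 8: +1 fires, +2 burnt (F count now 1)
Step 9: +1 fires, +1 burnt (F count now 1)
Step 10: +2 fires, +1 burnt (F count now 2)
Step 11: +0 fires, +2 burnt (F count now 0)
Fire out after step 11
Initially T: 27, now '.': 35
Total burnt (originally-T cells now '.'): 26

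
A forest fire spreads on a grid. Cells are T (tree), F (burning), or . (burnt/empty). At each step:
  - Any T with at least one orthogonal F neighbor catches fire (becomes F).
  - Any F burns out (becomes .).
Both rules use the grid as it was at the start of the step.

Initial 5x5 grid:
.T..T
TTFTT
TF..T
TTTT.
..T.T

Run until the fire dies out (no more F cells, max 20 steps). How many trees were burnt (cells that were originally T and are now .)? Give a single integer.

Answer: 13

Derivation:
Step 1: +4 fires, +2 burnt (F count now 4)
Step 2: +5 fires, +4 burnt (F count now 5)
Step 3: +4 fires, +5 burnt (F count now 4)
Step 4: +0 fires, +4 burnt (F count now 0)
Fire out after step 4
Initially T: 14, now '.': 24
Total burnt (originally-T cells now '.'): 13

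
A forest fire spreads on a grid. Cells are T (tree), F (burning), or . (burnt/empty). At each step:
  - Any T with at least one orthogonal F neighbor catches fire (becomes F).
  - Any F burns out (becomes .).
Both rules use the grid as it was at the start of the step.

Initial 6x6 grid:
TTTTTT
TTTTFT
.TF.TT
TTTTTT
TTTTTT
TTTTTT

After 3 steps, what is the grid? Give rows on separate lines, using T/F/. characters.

Step 1: 7 trees catch fire, 2 burn out
  TTTTFT
  TTFF.F
  .F..FT
  TTFTTT
  TTTTTT
  TTTTTT
Step 2: 9 trees catch fire, 7 burn out
  TTFF.F
  TF....
  .....F
  TF.FFT
  TTFTTT
  TTTTTT
Step 3: 8 trees catch fire, 9 burn out
  TF....
  F.....
  ......
  F....F
  TF.FFT
  TTFTTT

TF....
F.....
......
F....F
TF.FFT
TTFTTT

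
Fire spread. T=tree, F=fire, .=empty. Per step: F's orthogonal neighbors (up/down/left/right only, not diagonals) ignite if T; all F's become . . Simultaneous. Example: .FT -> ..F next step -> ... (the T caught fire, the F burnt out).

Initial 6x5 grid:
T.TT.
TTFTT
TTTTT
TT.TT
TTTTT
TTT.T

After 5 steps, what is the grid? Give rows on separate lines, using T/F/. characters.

Step 1: 4 trees catch fire, 1 burn out
  T.FT.
  TF.FT
  TTFTT
  TT.TT
  TTTTT
  TTT.T
Step 2: 5 trees catch fire, 4 burn out
  T..F.
  F...F
  TF.FT
  TT.TT
  TTTTT
  TTT.T
Step 3: 5 trees catch fire, 5 burn out
  F....
  .....
  F...F
  TF.FT
  TTTTT
  TTT.T
Step 4: 4 trees catch fire, 5 burn out
  .....
  .....
  .....
  F...F
  TFTFT
  TTT.T
Step 5: 4 trees catch fire, 4 burn out
  .....
  .....
  .....
  .....
  F.F.F
  TFT.T

.....
.....
.....
.....
F.F.F
TFT.T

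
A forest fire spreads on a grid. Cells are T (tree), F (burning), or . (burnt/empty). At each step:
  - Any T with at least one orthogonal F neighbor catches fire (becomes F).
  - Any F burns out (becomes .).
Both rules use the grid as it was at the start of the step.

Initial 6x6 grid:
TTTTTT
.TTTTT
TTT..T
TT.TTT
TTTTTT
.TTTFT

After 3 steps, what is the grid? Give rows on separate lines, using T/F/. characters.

Step 1: 3 trees catch fire, 1 burn out
  TTTTTT
  .TTTTT
  TTT..T
  TT.TTT
  TTTTFT
  .TTF.F
Step 2: 4 trees catch fire, 3 burn out
  TTTTTT
  .TTTTT
  TTT..T
  TT.TFT
  TTTF.F
  .TF...
Step 3: 4 trees catch fire, 4 burn out
  TTTTTT
  .TTTTT
  TTT..T
  TT.F.F
  TTF...
  .F....

TTTTTT
.TTTTT
TTT..T
TT.F.F
TTF...
.F....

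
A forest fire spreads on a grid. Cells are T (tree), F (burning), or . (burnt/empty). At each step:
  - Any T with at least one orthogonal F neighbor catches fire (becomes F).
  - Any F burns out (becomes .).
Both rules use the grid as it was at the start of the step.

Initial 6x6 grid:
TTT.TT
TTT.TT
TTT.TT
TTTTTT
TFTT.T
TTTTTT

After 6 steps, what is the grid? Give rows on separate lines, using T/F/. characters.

Step 1: 4 trees catch fire, 1 burn out
  TTT.TT
  TTT.TT
  TTT.TT
  TFTTTT
  F.FT.T
  TFTTTT
Step 2: 6 trees catch fire, 4 burn out
  TTT.TT
  TTT.TT
  TFT.TT
  F.FTTT
  ...F.T
  F.FTTT
Step 3: 5 trees catch fire, 6 burn out
  TTT.TT
  TFT.TT
  F.F.TT
  ...FTT
  .....T
  ...FTT
Step 4: 5 trees catch fire, 5 burn out
  TFT.TT
  F.F.TT
  ....TT
  ....FT
  .....T
  ....FT
Step 5: 5 trees catch fire, 5 burn out
  F.F.TT
  ....TT
  ....FT
  .....F
  .....T
  .....F
Step 6: 3 trees catch fire, 5 burn out
  ....TT
  ....FT
  .....F
  ......
  .....F
  ......

....TT
....FT
.....F
......
.....F
......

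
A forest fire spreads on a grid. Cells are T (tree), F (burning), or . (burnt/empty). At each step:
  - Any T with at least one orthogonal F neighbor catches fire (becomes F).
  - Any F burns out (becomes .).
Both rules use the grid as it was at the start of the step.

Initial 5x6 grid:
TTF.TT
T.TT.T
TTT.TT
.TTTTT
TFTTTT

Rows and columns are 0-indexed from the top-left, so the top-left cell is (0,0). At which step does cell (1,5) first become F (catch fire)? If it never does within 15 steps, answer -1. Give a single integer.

Step 1: cell (1,5)='T' (+5 fires, +2 burnt)
Step 2: cell (1,5)='T' (+6 fires, +5 burnt)
Step 3: cell (1,5)='T' (+4 fires, +6 burnt)
Step 4: cell (1,5)='T' (+2 fires, +4 burnt)
Step 5: cell (1,5)='T' (+2 fires, +2 burnt)
Step 6: cell (1,5)='T' (+1 fires, +2 burnt)
Step 7: cell (1,5)='F' (+1 fires, +1 burnt)
  -> target ignites at step 7
Step 8: cell (1,5)='.' (+1 fires, +1 burnt)
Step 9: cell (1,5)='.' (+1 fires, +1 burnt)
Step 10: cell (1,5)='.' (+0 fires, +1 burnt)
  fire out at step 10

7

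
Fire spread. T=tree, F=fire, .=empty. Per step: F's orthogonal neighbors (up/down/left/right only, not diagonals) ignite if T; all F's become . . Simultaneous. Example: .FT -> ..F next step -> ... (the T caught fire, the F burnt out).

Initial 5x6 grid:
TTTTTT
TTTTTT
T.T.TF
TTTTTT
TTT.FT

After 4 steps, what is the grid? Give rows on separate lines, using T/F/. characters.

Step 1: 5 trees catch fire, 2 burn out
  TTTTTT
  TTTTTF
  T.T.F.
  TTTTFF
  TTT..F
Step 2: 3 trees catch fire, 5 burn out
  TTTTTF
  TTTTF.
  T.T...
  TTTF..
  TTT...
Step 3: 3 trees catch fire, 3 burn out
  TTTTF.
  TTTF..
  T.T...
  TTF...
  TTT...
Step 4: 5 trees catch fire, 3 burn out
  TTTF..
  TTF...
  T.F...
  TF....
  TTF...

TTTF..
TTF...
T.F...
TF....
TTF...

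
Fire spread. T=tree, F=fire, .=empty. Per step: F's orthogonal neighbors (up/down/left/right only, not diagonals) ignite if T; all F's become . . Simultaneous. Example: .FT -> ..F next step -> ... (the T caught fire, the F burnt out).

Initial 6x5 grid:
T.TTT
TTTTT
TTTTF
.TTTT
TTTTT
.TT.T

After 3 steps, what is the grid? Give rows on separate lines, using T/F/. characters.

Step 1: 3 trees catch fire, 1 burn out
  T.TTT
  TTTTF
  TTTF.
  .TTTF
  TTTTT
  .TT.T
Step 2: 5 trees catch fire, 3 burn out
  T.TTF
  TTTF.
  TTF..
  .TTF.
  TTTTF
  .TT.T
Step 3: 6 trees catch fire, 5 burn out
  T.TF.
  TTF..
  TF...
  .TF..
  TTTF.
  .TT.F

T.TF.
TTF..
TF...
.TF..
TTTF.
.TT.F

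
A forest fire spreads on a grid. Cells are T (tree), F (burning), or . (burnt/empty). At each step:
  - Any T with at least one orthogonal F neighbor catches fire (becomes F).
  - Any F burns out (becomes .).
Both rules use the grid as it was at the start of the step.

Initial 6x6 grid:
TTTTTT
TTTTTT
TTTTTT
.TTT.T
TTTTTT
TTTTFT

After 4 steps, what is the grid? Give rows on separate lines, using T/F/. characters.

Step 1: 3 trees catch fire, 1 burn out
  TTTTTT
  TTTTTT
  TTTTTT
  .TTT.T
  TTTTFT
  TTTF.F
Step 2: 3 trees catch fire, 3 burn out
  TTTTTT
  TTTTTT
  TTTTTT
  .TTT.T
  TTTF.F
  TTF...
Step 3: 4 trees catch fire, 3 burn out
  TTTTTT
  TTTTTT
  TTTTTT
  .TTF.F
  TTF...
  TF....
Step 4: 5 trees catch fire, 4 burn out
  TTTTTT
  TTTTTT
  TTTFTF
  .TF...
  TF....
  F.....

TTTTTT
TTTTTT
TTTFTF
.TF...
TF....
F.....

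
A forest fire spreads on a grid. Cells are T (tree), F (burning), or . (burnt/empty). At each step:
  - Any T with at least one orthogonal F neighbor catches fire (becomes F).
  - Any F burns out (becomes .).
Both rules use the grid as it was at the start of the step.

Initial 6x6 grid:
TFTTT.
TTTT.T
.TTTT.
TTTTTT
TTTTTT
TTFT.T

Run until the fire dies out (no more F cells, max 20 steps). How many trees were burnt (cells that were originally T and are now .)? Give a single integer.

Answer: 28

Derivation:
Step 1: +6 fires, +2 burnt (F count now 6)
Step 2: +8 fires, +6 burnt (F count now 8)
Step 3: +7 fires, +8 burnt (F count now 7)
Step 4: +4 fires, +7 burnt (F count now 4)
Step 5: +3 fires, +4 burnt (F count now 3)
Step 6: +0 fires, +3 burnt (F count now 0)
Fire out after step 6
Initially T: 29, now '.': 35
Total burnt (originally-T cells now '.'): 28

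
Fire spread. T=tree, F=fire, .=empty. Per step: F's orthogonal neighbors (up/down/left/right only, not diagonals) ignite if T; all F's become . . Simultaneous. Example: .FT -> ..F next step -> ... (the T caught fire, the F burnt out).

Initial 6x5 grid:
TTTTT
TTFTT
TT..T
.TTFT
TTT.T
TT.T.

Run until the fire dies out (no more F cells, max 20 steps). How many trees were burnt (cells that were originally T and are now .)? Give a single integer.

Step 1: +5 fires, +2 burnt (F count now 5)
Step 2: +9 fires, +5 burnt (F count now 9)
Step 3: +4 fires, +9 burnt (F count now 4)
Step 4: +2 fires, +4 burnt (F count now 2)
Step 5: +1 fires, +2 burnt (F count now 1)
Step 6: +0 fires, +1 burnt (F count now 0)
Fire out after step 6
Initially T: 22, now '.': 29
Total burnt (originally-T cells now '.'): 21

Answer: 21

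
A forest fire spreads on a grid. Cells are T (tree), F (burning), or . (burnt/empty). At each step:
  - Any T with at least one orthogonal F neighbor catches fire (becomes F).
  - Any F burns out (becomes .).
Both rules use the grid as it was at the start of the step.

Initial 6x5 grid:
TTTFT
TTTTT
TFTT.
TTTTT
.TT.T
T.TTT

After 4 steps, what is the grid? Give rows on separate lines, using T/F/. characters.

Step 1: 7 trees catch fire, 2 burn out
  TTF.F
  TFTFT
  F.FT.
  TFTTT
  .TT.T
  T.TTT
Step 2: 8 trees catch fire, 7 burn out
  TF...
  F.F.F
  ...F.
  F.FTT
  .FT.T
  T.TTT
Step 3: 3 trees catch fire, 8 burn out
  F....
  .....
  .....
  ...FT
  ..F.T
  T.TTT
Step 4: 2 trees catch fire, 3 burn out
  .....
  .....
  .....
  ....F
  ....T
  T.FTT

.....
.....
.....
....F
....T
T.FTT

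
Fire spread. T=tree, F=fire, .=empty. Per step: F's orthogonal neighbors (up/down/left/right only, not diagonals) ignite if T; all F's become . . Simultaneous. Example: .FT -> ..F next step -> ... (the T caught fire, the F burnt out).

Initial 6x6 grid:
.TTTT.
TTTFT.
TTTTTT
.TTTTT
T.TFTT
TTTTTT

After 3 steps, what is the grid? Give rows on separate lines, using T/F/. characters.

Step 1: 8 trees catch fire, 2 burn out
  .TTFT.
  TTF.F.
  TTTFTT
  .TTFTT
  T.F.FT
  TTTFTT
Step 2: 10 trees catch fire, 8 burn out
  .TF.F.
  TF....
  TTF.FT
  .TF.FT
  T....F
  TTF.FT
Step 3: 8 trees catch fire, 10 burn out
  .F....
  F.....
  TF...F
  .F...F
  T.....
  TF...F

.F....
F.....
TF...F
.F...F
T.....
TF...F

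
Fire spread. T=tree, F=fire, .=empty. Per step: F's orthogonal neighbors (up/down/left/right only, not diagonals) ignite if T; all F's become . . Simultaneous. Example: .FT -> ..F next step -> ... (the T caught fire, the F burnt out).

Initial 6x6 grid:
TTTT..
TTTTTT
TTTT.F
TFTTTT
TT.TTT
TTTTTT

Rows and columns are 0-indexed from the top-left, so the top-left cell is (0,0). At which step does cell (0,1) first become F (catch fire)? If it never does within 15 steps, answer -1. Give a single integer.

Step 1: cell (0,1)='T' (+6 fires, +2 burnt)
Step 2: cell (0,1)='T' (+9 fires, +6 burnt)
Step 3: cell (0,1)='F' (+10 fires, +9 burnt)
  -> target ignites at step 3
Step 4: cell (0,1)='.' (+5 fires, +10 burnt)
Step 5: cell (0,1)='.' (+0 fires, +5 burnt)
  fire out at step 5

3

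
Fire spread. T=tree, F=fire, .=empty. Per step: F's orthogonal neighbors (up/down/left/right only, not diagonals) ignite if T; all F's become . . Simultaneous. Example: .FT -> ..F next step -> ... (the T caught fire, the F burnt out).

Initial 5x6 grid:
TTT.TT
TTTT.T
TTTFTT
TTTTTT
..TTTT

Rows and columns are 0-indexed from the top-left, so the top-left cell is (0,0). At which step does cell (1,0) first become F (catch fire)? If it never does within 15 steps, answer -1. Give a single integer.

Step 1: cell (1,0)='T' (+4 fires, +1 burnt)
Step 2: cell (1,0)='T' (+6 fires, +4 burnt)
Step 3: cell (1,0)='T' (+8 fires, +6 burnt)
Step 4: cell (1,0)='F' (+5 fires, +8 burnt)
  -> target ignites at step 4
Step 5: cell (1,0)='.' (+2 fires, +5 burnt)
Step 6: cell (1,0)='.' (+0 fires, +2 burnt)
  fire out at step 6

4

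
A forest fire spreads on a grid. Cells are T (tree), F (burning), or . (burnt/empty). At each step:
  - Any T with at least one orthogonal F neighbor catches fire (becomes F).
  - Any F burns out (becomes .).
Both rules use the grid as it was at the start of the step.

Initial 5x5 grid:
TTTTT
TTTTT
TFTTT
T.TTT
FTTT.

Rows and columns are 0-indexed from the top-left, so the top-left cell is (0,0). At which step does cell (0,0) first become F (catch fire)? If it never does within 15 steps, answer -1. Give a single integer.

Step 1: cell (0,0)='T' (+5 fires, +2 burnt)
Step 2: cell (0,0)='T' (+6 fires, +5 burnt)
Step 3: cell (0,0)='F' (+6 fires, +6 burnt)
  -> target ignites at step 3
Step 4: cell (0,0)='.' (+3 fires, +6 burnt)
Step 5: cell (0,0)='.' (+1 fires, +3 burnt)
Step 6: cell (0,0)='.' (+0 fires, +1 burnt)
  fire out at step 6

3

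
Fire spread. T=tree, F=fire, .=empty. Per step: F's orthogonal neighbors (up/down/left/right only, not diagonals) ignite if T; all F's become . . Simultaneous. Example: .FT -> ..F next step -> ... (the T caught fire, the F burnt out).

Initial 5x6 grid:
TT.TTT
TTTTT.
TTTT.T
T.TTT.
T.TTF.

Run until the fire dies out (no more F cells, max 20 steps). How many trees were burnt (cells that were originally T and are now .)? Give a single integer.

Step 1: +2 fires, +1 burnt (F count now 2)
Step 2: +2 fires, +2 burnt (F count now 2)
Step 3: +2 fires, +2 burnt (F count now 2)
Step 4: +2 fires, +2 burnt (F count now 2)
Step 5: +4 fires, +2 burnt (F count now 4)
Step 6: +3 fires, +4 burnt (F count now 3)
Step 7: +4 fires, +3 burnt (F count now 4)
Step 8: +2 fires, +4 burnt (F count now 2)
Step 9: +0 fires, +2 burnt (F count now 0)
Fire out after step 9
Initially T: 22, now '.': 29
Total burnt (originally-T cells now '.'): 21

Answer: 21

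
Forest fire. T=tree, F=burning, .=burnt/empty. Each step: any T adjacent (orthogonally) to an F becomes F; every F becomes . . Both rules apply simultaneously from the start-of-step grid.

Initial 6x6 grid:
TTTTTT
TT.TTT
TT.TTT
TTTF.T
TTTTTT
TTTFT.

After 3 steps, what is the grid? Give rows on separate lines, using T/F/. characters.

Step 1: 5 trees catch fire, 2 burn out
  TTTTTT
  TT.TTT
  TT.FTT
  TTF..T
  TTTFTT
  TTF.F.
Step 2: 6 trees catch fire, 5 burn out
  TTTTTT
  TT.FTT
  TT..FT
  TF...T
  TTF.FT
  TF....
Step 3: 8 trees catch fire, 6 burn out
  TTTFTT
  TT..FT
  TF...F
  F....T
  TF...F
  F.....

TTTFTT
TT..FT
TF...F
F....T
TF...F
F.....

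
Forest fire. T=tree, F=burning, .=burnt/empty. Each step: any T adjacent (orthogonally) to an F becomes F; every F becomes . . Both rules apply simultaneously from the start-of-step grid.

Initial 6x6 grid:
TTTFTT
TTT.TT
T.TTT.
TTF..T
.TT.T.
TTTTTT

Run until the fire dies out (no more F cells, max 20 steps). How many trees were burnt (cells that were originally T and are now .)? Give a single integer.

Step 1: +5 fires, +2 burnt (F count now 5)
Step 2: +8 fires, +5 burnt (F count now 8)
Step 3: +7 fires, +8 burnt (F count now 7)
Step 4: +3 fires, +7 burnt (F count now 3)
Step 5: +2 fires, +3 burnt (F count now 2)
Step 6: +0 fires, +2 burnt (F count now 0)
Fire out after step 6
Initially T: 26, now '.': 35
Total burnt (originally-T cells now '.'): 25

Answer: 25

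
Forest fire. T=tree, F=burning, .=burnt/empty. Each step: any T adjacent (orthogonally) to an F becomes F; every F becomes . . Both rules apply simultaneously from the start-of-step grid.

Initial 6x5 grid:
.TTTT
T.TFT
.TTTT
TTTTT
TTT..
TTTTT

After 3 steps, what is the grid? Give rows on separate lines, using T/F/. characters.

Step 1: 4 trees catch fire, 1 burn out
  .TTFT
  T.F.F
  .TTFT
  TTTTT
  TTT..
  TTTTT
Step 2: 5 trees catch fire, 4 burn out
  .TF.F
  T....
  .TF.F
  TTTFT
  TTT..
  TTTTT
Step 3: 4 trees catch fire, 5 burn out
  .F...
  T....
  .F...
  TTF.F
  TTT..
  TTTTT

.F...
T....
.F...
TTF.F
TTT..
TTTTT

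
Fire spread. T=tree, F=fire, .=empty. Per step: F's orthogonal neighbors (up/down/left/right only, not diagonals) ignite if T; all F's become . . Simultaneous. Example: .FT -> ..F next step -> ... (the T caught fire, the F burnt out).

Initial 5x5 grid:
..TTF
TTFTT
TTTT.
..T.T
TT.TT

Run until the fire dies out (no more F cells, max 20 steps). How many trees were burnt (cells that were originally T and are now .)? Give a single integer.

Step 1: +6 fires, +2 burnt (F count now 6)
Step 2: +4 fires, +6 burnt (F count now 4)
Step 3: +1 fires, +4 burnt (F count now 1)
Step 4: +0 fires, +1 burnt (F count now 0)
Fire out after step 4
Initially T: 16, now '.': 20
Total burnt (originally-T cells now '.'): 11

Answer: 11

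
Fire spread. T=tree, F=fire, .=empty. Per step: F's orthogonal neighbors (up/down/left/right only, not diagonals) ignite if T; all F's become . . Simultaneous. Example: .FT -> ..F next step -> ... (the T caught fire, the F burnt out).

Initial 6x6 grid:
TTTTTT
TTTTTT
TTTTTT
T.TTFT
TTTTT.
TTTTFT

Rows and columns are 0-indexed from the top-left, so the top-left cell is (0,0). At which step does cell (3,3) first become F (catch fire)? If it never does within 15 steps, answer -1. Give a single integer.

Step 1: cell (3,3)='F' (+6 fires, +2 burnt)
  -> target ignites at step 1
Step 2: cell (3,3)='.' (+6 fires, +6 burnt)
Step 3: cell (3,3)='.' (+6 fires, +6 burnt)
Step 4: cell (3,3)='.' (+6 fires, +6 burnt)
Step 5: cell (3,3)='.' (+4 fires, +6 burnt)
Step 6: cell (3,3)='.' (+3 fires, +4 burnt)
Step 7: cell (3,3)='.' (+1 fires, +3 burnt)
Step 8: cell (3,3)='.' (+0 fires, +1 burnt)
  fire out at step 8

1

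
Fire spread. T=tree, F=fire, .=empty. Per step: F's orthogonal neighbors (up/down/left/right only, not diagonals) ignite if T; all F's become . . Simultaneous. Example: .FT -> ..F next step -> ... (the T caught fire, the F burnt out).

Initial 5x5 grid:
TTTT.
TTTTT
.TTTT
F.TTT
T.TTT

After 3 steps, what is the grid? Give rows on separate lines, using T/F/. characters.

Step 1: 1 trees catch fire, 1 burn out
  TTTT.
  TTTTT
  .TTTT
  ..TTT
  F.TTT
Step 2: 0 trees catch fire, 1 burn out
  TTTT.
  TTTTT
  .TTTT
  ..TTT
  ..TTT
Step 3: 0 trees catch fire, 0 burn out
  TTTT.
  TTTTT
  .TTTT
  ..TTT
  ..TTT

TTTT.
TTTTT
.TTTT
..TTT
..TTT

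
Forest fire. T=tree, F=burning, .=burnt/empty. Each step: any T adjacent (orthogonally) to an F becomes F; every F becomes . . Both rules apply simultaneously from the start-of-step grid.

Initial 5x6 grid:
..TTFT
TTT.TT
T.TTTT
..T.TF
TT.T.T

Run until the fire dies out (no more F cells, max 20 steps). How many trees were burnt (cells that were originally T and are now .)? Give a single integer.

Answer: 16

Derivation:
Step 1: +6 fires, +2 burnt (F count now 6)
Step 2: +3 fires, +6 burnt (F count now 3)
Step 3: +2 fires, +3 burnt (F count now 2)
Step 4: +2 fires, +2 burnt (F count now 2)
Step 5: +2 fires, +2 burnt (F count now 2)
Step 6: +1 fires, +2 burnt (F count now 1)
Step 7: +0 fires, +1 burnt (F count now 0)
Fire out after step 7
Initially T: 19, now '.': 27
Total burnt (originally-T cells now '.'): 16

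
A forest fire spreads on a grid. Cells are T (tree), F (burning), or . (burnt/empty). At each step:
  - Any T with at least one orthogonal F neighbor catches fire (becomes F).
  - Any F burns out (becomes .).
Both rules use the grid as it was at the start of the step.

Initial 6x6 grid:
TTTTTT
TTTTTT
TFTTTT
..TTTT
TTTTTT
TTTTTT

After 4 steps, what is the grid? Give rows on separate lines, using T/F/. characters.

Step 1: 3 trees catch fire, 1 burn out
  TTTTTT
  TFTTTT
  F.FTTT
  ..TTTT
  TTTTTT
  TTTTTT
Step 2: 5 trees catch fire, 3 burn out
  TFTTTT
  F.FTTT
  ...FTT
  ..FTTT
  TTTTTT
  TTTTTT
Step 3: 6 trees catch fire, 5 burn out
  F.FTTT
  ...FTT
  ....FT
  ...FTT
  TTFTTT
  TTTTTT
Step 4: 7 trees catch fire, 6 burn out
  ...FTT
  ....FT
  .....F
  ....FT
  TF.FTT
  TTFTTT

...FTT
....FT
.....F
....FT
TF.FTT
TTFTTT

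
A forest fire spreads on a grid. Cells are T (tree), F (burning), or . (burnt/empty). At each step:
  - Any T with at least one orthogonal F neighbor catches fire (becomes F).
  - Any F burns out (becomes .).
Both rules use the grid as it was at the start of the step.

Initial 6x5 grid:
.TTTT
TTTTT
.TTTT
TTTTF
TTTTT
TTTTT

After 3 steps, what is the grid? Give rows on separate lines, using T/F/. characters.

Step 1: 3 trees catch fire, 1 burn out
  .TTTT
  TTTTT
  .TTTF
  TTTF.
  TTTTF
  TTTTT
Step 2: 5 trees catch fire, 3 burn out
  .TTTT
  TTTTF
  .TTF.
  TTF..
  TTTF.
  TTTTF
Step 3: 6 trees catch fire, 5 burn out
  .TTTF
  TTTF.
  .TF..
  TF...
  TTF..
  TTTF.

.TTTF
TTTF.
.TF..
TF...
TTF..
TTTF.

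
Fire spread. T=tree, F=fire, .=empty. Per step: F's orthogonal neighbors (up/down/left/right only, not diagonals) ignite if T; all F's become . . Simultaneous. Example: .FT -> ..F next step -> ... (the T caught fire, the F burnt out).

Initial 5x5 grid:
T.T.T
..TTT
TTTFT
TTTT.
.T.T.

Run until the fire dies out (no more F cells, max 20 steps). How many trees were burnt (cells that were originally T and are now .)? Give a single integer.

Step 1: +4 fires, +1 burnt (F count now 4)
Step 2: +5 fires, +4 burnt (F count now 5)
Step 3: +4 fires, +5 burnt (F count now 4)
Step 4: +2 fires, +4 burnt (F count now 2)
Step 5: +0 fires, +2 burnt (F count now 0)
Fire out after step 5
Initially T: 16, now '.': 24
Total burnt (originally-T cells now '.'): 15

Answer: 15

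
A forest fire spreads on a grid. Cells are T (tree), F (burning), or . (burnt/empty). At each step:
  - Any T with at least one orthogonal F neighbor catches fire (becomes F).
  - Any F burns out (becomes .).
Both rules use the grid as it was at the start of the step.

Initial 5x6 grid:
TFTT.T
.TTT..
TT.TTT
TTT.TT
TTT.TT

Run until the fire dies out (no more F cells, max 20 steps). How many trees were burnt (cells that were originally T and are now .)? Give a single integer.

Step 1: +3 fires, +1 burnt (F count now 3)
Step 2: +3 fires, +3 burnt (F count now 3)
Step 3: +3 fires, +3 burnt (F count now 3)
Step 4: +4 fires, +3 burnt (F count now 4)
Step 5: +3 fires, +4 burnt (F count now 3)
Step 6: +2 fires, +3 burnt (F count now 2)
Step 7: +2 fires, +2 burnt (F count now 2)
Step 8: +1 fires, +2 burnt (F count now 1)
Step 9: +0 fires, +1 burnt (F count now 0)
Fire out after step 9
Initially T: 22, now '.': 29
Total burnt (originally-T cells now '.'): 21

Answer: 21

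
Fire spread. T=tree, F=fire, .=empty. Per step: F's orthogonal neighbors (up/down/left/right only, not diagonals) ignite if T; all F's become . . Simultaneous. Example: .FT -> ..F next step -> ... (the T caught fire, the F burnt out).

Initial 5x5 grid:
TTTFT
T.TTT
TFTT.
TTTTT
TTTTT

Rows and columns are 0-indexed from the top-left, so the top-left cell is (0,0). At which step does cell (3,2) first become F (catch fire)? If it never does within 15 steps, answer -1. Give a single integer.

Step 1: cell (3,2)='T' (+6 fires, +2 burnt)
Step 2: cell (3,2)='F' (+8 fires, +6 burnt)
  -> target ignites at step 2
Step 3: cell (3,2)='.' (+4 fires, +8 burnt)
Step 4: cell (3,2)='.' (+2 fires, +4 burnt)
Step 5: cell (3,2)='.' (+1 fires, +2 burnt)
Step 6: cell (3,2)='.' (+0 fires, +1 burnt)
  fire out at step 6

2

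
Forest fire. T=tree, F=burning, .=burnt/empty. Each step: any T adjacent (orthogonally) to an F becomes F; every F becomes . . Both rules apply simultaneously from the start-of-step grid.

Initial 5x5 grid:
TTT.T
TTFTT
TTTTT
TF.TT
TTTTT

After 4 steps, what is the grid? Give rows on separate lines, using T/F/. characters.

Step 1: 7 trees catch fire, 2 burn out
  TTF.T
  TF.FT
  TFFTT
  F..TT
  TFTTT
Step 2: 7 trees catch fire, 7 burn out
  TF..T
  F...F
  F..FT
  ...TT
  F.FTT
Step 3: 5 trees catch fire, 7 burn out
  F...F
  .....
  ....F
  ...FT
  ...FT
Step 4: 2 trees catch fire, 5 burn out
  .....
  .....
  .....
  ....F
  ....F

.....
.....
.....
....F
....F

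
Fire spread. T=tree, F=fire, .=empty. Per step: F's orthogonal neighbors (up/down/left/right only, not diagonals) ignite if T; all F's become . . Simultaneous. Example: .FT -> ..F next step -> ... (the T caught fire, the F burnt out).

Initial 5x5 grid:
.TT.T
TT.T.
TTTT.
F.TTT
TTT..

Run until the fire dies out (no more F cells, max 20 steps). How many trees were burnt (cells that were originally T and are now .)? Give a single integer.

Answer: 15

Derivation:
Step 1: +2 fires, +1 burnt (F count now 2)
Step 2: +3 fires, +2 burnt (F count now 3)
Step 3: +3 fires, +3 burnt (F count now 3)
Step 4: +3 fires, +3 burnt (F count now 3)
Step 5: +3 fires, +3 burnt (F count now 3)
Step 6: +1 fires, +3 burnt (F count now 1)
Step 7: +0 fires, +1 burnt (F count now 0)
Fire out after step 7
Initially T: 16, now '.': 24
Total burnt (originally-T cells now '.'): 15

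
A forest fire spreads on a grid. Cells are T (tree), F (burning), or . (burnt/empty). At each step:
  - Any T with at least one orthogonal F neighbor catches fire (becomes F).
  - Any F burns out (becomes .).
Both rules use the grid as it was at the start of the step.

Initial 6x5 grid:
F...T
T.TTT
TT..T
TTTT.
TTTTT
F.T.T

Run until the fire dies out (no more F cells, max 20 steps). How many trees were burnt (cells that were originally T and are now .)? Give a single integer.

Step 1: +2 fires, +2 burnt (F count now 2)
Step 2: +3 fires, +2 burnt (F count now 3)
Step 3: +3 fires, +3 burnt (F count now 3)
Step 4: +3 fires, +3 burnt (F count now 3)
Step 5: +2 fires, +3 burnt (F count now 2)
Step 6: +1 fires, +2 burnt (F count now 1)
Step 7: +0 fires, +1 burnt (F count now 0)
Fire out after step 7
Initially T: 19, now '.': 25
Total burnt (originally-T cells now '.'): 14

Answer: 14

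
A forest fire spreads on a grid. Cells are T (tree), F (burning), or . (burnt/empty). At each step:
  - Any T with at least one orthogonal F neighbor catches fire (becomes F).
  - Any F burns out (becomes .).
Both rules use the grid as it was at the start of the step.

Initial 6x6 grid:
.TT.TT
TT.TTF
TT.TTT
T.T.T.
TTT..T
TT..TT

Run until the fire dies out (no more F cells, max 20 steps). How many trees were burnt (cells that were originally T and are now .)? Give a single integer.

Step 1: +3 fires, +1 burnt (F count now 3)
Step 2: +3 fires, +3 burnt (F count now 3)
Step 3: +2 fires, +3 burnt (F count now 2)
Step 4: +0 fires, +2 burnt (F count now 0)
Fire out after step 4
Initially T: 24, now '.': 20
Total burnt (originally-T cells now '.'): 8

Answer: 8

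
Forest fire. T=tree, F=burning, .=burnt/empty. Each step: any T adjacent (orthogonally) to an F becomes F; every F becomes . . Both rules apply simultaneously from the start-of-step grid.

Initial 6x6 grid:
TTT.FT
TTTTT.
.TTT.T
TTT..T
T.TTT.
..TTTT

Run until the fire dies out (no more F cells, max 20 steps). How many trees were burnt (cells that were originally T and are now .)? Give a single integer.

Answer: 23

Derivation:
Step 1: +2 fires, +1 burnt (F count now 2)
Step 2: +1 fires, +2 burnt (F count now 1)
Step 3: +2 fires, +1 burnt (F count now 2)
Step 4: +3 fires, +2 burnt (F count now 3)
Step 5: +4 fires, +3 burnt (F count now 4)
Step 6: +3 fires, +4 burnt (F count now 3)
Step 7: +3 fires, +3 burnt (F count now 3)
Step 8: +3 fires, +3 burnt (F count now 3)
Step 9: +1 fires, +3 burnt (F count now 1)
Step 10: +1 fires, +1 burnt (F count now 1)
Step 11: +0 fires, +1 burnt (F count now 0)
Fire out after step 11
Initially T: 25, now '.': 34
Total burnt (originally-T cells now '.'): 23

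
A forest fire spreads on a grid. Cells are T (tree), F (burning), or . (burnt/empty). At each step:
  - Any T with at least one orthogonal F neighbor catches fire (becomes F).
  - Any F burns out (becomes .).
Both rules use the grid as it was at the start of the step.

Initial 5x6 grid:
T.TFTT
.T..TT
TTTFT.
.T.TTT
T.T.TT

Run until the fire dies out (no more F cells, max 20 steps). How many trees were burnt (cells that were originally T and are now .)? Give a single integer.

Answer: 16

Derivation:
Step 1: +5 fires, +2 burnt (F count now 5)
Step 2: +4 fires, +5 burnt (F count now 4)
Step 3: +6 fires, +4 burnt (F count now 6)
Step 4: +1 fires, +6 burnt (F count now 1)
Step 5: +0 fires, +1 burnt (F count now 0)
Fire out after step 5
Initially T: 19, now '.': 27
Total burnt (originally-T cells now '.'): 16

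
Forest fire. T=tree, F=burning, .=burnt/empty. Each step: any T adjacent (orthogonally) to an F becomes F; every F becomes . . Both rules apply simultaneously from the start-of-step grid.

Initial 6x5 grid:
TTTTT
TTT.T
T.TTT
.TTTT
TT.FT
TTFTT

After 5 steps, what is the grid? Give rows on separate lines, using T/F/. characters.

Step 1: 4 trees catch fire, 2 burn out
  TTTTT
  TTT.T
  T.TTT
  .TTFT
  TT..F
  TF.FT
Step 2: 6 trees catch fire, 4 burn out
  TTTTT
  TTT.T
  T.TFT
  .TF.F
  TF...
  F...F
Step 3: 4 trees catch fire, 6 burn out
  TTTTT
  TTT.T
  T.F.F
  .F...
  F....
  .....
Step 4: 2 trees catch fire, 4 burn out
  TTTTT
  TTF.F
  T....
  .....
  .....
  .....
Step 5: 3 trees catch fire, 2 burn out
  TTFTF
  TF...
  T....
  .....
  .....
  .....

TTFTF
TF...
T....
.....
.....
.....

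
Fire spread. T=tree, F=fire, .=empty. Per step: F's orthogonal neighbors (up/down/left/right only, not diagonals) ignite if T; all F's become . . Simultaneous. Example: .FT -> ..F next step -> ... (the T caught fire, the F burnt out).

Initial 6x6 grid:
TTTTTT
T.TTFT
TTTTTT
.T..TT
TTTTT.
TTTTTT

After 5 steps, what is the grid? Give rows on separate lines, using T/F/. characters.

Step 1: 4 trees catch fire, 1 burn out
  TTTTFT
  T.TF.F
  TTTTFT
  .T..TT
  TTTTT.
  TTTTTT
Step 2: 6 trees catch fire, 4 burn out
  TTTF.F
  T.F...
  TTTF.F
  .T..FT
  TTTTT.
  TTTTTT
Step 3: 4 trees catch fire, 6 burn out
  TTF...
  T.....
  TTF...
  .T...F
  TTTTF.
  TTTTTT
Step 4: 4 trees catch fire, 4 burn out
  TF....
  T.....
  TF....
  .T....
  TTTF..
  TTTTFT
Step 5: 6 trees catch fire, 4 burn out
  F.....
  T.....
  F.....
  .F....
  TTF...
  TTTF.F

F.....
T.....
F.....
.F....
TTF...
TTTF.F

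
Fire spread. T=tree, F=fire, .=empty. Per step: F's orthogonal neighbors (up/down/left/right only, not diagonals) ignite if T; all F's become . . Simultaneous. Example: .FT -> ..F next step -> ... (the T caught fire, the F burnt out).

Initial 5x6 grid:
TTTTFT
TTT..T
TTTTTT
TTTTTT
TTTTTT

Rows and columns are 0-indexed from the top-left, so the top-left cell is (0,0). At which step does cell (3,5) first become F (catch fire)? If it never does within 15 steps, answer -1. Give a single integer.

Step 1: cell (3,5)='T' (+2 fires, +1 burnt)
Step 2: cell (3,5)='T' (+2 fires, +2 burnt)
Step 3: cell (3,5)='T' (+3 fires, +2 burnt)
Step 4: cell (3,5)='F' (+5 fires, +3 burnt)
  -> target ignites at step 4
Step 5: cell (3,5)='.' (+6 fires, +5 burnt)
Step 6: cell (3,5)='.' (+5 fires, +6 burnt)
Step 7: cell (3,5)='.' (+3 fires, +5 burnt)
Step 8: cell (3,5)='.' (+1 fires, +3 burnt)
Step 9: cell (3,5)='.' (+0 fires, +1 burnt)
  fire out at step 9

4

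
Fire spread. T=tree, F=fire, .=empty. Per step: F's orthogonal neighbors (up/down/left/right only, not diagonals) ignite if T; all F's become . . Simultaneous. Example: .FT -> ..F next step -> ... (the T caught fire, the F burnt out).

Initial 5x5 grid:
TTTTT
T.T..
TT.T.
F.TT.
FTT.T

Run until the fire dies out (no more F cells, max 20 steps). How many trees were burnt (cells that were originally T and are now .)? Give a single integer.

Answer: 14

Derivation:
Step 1: +2 fires, +2 burnt (F count now 2)
Step 2: +3 fires, +2 burnt (F count now 3)
Step 3: +2 fires, +3 burnt (F count now 2)
Step 4: +2 fires, +2 burnt (F count now 2)
Step 5: +2 fires, +2 burnt (F count now 2)
Step 6: +2 fires, +2 burnt (F count now 2)
Step 7: +1 fires, +2 burnt (F count now 1)
Step 8: +0 fires, +1 burnt (F count now 0)
Fire out after step 8
Initially T: 15, now '.': 24
Total burnt (originally-T cells now '.'): 14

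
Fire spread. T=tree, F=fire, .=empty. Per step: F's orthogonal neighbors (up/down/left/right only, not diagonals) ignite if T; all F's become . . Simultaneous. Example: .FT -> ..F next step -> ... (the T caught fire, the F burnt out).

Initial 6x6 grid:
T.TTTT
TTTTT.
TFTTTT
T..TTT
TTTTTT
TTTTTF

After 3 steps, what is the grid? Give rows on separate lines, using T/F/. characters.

Step 1: 5 trees catch fire, 2 burn out
  T.TTTT
  TFTTT.
  F.FTTT
  T..TTT
  TTTTTF
  TTTTF.
Step 2: 7 trees catch fire, 5 burn out
  T.TTTT
  F.FTT.
  ...FTT
  F..TTF
  TTTTF.
  TTTF..
Step 3: 10 trees catch fire, 7 burn out
  F.FTTT
  ...FT.
  ....FF
  ...FF.
  FTTF..
  TTF...

F.FTTT
...FT.
....FF
...FF.
FTTF..
TTF...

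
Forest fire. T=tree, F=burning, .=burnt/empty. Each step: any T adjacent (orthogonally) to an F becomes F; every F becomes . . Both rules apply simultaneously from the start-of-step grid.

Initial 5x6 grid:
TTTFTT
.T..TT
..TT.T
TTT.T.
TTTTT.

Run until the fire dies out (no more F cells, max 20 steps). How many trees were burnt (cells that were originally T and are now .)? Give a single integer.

Step 1: +2 fires, +1 burnt (F count now 2)
Step 2: +3 fires, +2 burnt (F count now 3)
Step 3: +3 fires, +3 burnt (F count now 3)
Step 4: +1 fires, +3 burnt (F count now 1)
Step 5: +0 fires, +1 burnt (F count now 0)
Fire out after step 5
Initially T: 20, now '.': 19
Total burnt (originally-T cells now '.'): 9

Answer: 9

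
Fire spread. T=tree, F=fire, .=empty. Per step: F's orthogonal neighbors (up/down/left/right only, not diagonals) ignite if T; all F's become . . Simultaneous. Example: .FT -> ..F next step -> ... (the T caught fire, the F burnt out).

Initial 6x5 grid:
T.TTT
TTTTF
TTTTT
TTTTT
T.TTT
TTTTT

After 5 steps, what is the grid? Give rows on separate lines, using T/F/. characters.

Step 1: 3 trees catch fire, 1 burn out
  T.TTF
  TTTF.
  TTTTF
  TTTTT
  T.TTT
  TTTTT
Step 2: 4 trees catch fire, 3 burn out
  T.TF.
  TTF..
  TTTF.
  TTTTF
  T.TTT
  TTTTT
Step 3: 5 trees catch fire, 4 burn out
  T.F..
  TF...
  TTF..
  TTTF.
  T.TTF
  TTTTT
Step 4: 5 trees catch fire, 5 burn out
  T....
  F....
  TF...
  TTF..
  T.TF.
  TTTTF
Step 5: 5 trees catch fire, 5 burn out
  F....
  .....
  F....
  TF...
  T.F..
  TTTF.

F....
.....
F....
TF...
T.F..
TTTF.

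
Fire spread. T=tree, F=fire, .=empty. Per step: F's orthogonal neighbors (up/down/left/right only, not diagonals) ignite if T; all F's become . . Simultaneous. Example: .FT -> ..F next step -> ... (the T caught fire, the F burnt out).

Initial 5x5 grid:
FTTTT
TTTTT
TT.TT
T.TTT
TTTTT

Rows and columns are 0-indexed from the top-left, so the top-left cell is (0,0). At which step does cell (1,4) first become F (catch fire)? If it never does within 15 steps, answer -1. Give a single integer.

Step 1: cell (1,4)='T' (+2 fires, +1 burnt)
Step 2: cell (1,4)='T' (+3 fires, +2 burnt)
Step 3: cell (1,4)='T' (+4 fires, +3 burnt)
Step 4: cell (1,4)='T' (+3 fires, +4 burnt)
Step 5: cell (1,4)='F' (+3 fires, +3 burnt)
  -> target ignites at step 5
Step 6: cell (1,4)='.' (+3 fires, +3 burnt)
Step 7: cell (1,4)='.' (+3 fires, +3 burnt)
Step 8: cell (1,4)='.' (+1 fires, +3 burnt)
Step 9: cell (1,4)='.' (+0 fires, +1 burnt)
  fire out at step 9

5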